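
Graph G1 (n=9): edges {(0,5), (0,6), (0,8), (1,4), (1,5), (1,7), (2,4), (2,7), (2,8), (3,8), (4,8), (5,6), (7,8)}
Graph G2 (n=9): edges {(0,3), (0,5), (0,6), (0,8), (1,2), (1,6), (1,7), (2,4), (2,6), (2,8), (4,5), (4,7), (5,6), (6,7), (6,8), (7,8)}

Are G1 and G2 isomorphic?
No, not isomorphic

The graphs are NOT isomorphic.

Degrees in G1: deg(0)=3, deg(1)=3, deg(2)=3, deg(3)=1, deg(4)=3, deg(5)=3, deg(6)=2, deg(7)=3, deg(8)=5.
Sorted degree sequence of G1: [5, 3, 3, 3, 3, 3, 3, 2, 1].
Degrees in G2: deg(0)=4, deg(1)=3, deg(2)=4, deg(3)=1, deg(4)=3, deg(5)=3, deg(6)=6, deg(7)=4, deg(8)=4.
Sorted degree sequence of G2: [6, 4, 4, 4, 4, 3, 3, 3, 1].
The (sorted) degree sequence is an isomorphism invariant, so since G1 and G2 have different degree sequences they cannot be isomorphic.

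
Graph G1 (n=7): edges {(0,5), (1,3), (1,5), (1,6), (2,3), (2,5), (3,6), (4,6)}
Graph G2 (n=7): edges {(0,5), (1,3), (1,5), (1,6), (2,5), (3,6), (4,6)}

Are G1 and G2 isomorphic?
No, not isomorphic

The graphs are NOT isomorphic.

Counting edges: G1 has 8 edge(s); G2 has 7 edge(s).
Edge count is an isomorphism invariant (a bijection on vertices induces a bijection on edges), so differing edge counts rule out isomorphism.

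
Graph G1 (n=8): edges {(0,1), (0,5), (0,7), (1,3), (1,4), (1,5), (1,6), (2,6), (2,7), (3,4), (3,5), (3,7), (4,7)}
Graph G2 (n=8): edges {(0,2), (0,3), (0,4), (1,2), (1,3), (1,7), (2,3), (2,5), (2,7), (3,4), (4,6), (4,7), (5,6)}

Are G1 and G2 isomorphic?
Yes, isomorphic

The graphs are isomorphic.
One valid mapping φ: V(G1) → V(G2): 0→7, 1→2, 2→6, 3→3, 4→0, 5→1, 6→5, 7→4

Verify φ preserves adjacency — for each edge of G1, its image is an edge of G2:
  (0,1) → (φ(0),φ(1)) = (2,7) ∈ E(G2) ✓
  (0,5) → (φ(0),φ(5)) = (1,7) ∈ E(G2) ✓
  (0,7) → (φ(0),φ(7)) = (4,7) ∈ E(G2) ✓
  (1,3) → (φ(1),φ(3)) = (2,3) ∈ E(G2) ✓
  (1,4) → (φ(1),φ(4)) = (0,2) ∈ E(G2) ✓
  (1,5) → (φ(1),φ(5)) = (1,2) ∈ E(G2) ✓
  (1,6) → (φ(1),φ(6)) = (2,5) ∈ E(G2) ✓
  (2,6) → (φ(2),φ(6)) = (5,6) ∈ E(G2) ✓
  (2,7) → (φ(2),φ(7)) = (4,6) ∈ E(G2) ✓
  (3,4) → (φ(3),φ(4)) = (0,3) ∈ E(G2) ✓
  (3,5) → (φ(3),φ(5)) = (1,3) ∈ E(G2) ✓
  (3,7) → (φ(3),φ(7)) = (3,4) ∈ E(G2) ✓
  (4,7) → (φ(4),φ(7)) = (0,4) ∈ E(G2) ✓
All 13 edges of G1 map to edges of G2, and |E(G1)| = |E(G2)| = 13, so φ is a bijection on edges as well as vertices. Hence G1 ≅ G2.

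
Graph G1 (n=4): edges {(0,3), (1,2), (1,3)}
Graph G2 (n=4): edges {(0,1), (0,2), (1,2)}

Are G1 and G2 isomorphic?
No, not isomorphic

The graphs are NOT isomorphic.

Counting triangles (3-cliques): G1 has 0, G2 has 1.
Triangle count is an isomorphism invariant, so differing triangle counts rule out isomorphism.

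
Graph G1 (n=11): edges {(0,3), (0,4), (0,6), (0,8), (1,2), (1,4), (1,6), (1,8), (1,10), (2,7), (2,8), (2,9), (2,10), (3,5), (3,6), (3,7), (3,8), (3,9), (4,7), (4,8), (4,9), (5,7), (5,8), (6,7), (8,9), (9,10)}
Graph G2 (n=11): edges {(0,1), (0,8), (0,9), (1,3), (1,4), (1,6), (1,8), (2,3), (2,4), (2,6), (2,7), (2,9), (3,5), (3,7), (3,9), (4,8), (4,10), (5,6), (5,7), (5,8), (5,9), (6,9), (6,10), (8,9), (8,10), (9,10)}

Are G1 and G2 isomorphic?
Yes, isomorphic

The graphs are isomorphic.
One valid mapping φ: V(G1) → V(G2): 0→10, 1→2, 2→3, 3→8, 4→6, 5→0, 6→4, 7→1, 8→9, 9→5, 10→7

Verify φ preserves adjacency — for each edge of G1, its image is an edge of G2:
  (0,3) → (φ(0),φ(3)) = (8,10) ∈ E(G2) ✓
  (0,4) → (φ(0),φ(4)) = (6,10) ∈ E(G2) ✓
  (0,6) → (φ(0),φ(6)) = (4,10) ∈ E(G2) ✓
  (0,8) → (φ(0),φ(8)) = (9,10) ∈ E(G2) ✓
  (1,2) → (φ(1),φ(2)) = (2,3) ∈ E(G2) ✓
  (1,4) → (φ(1),φ(4)) = (2,6) ∈ E(G2) ✓
  (1,6) → (φ(1),φ(6)) = (2,4) ∈ E(G2) ✓
  (1,8) → (φ(1),φ(8)) = (2,9) ∈ E(G2) ✓
  (1,10) → (φ(1),φ(10)) = (2,7) ∈ E(G2) ✓
  (2,7) → (φ(2),φ(7)) = (1,3) ∈ E(G2) ✓
  (2,8) → (φ(2),φ(8)) = (3,9) ∈ E(G2) ✓
  (2,9) → (φ(2),φ(9)) = (3,5) ∈ E(G2) ✓
  (2,10) → (φ(2),φ(10)) = (3,7) ∈ E(G2) ✓
  (3,5) → (φ(3),φ(5)) = (0,8) ∈ E(G2) ✓
  (3,6) → (φ(3),φ(6)) = (4,8) ∈ E(G2) ✓
  (3,7) → (φ(3),φ(7)) = (1,8) ∈ E(G2) ✓
  (3,8) → (φ(3),φ(8)) = (8,9) ∈ E(G2) ✓
  (3,9) → (φ(3),φ(9)) = (5,8) ∈ E(G2) ✓
  (4,7) → (φ(4),φ(7)) = (1,6) ∈ E(G2) ✓
  (4,8) → (φ(4),φ(8)) = (6,9) ∈ E(G2) ✓
  (4,9) → (φ(4),φ(9)) = (5,6) ∈ E(G2) ✓
  (5,7) → (φ(5),φ(7)) = (0,1) ∈ E(G2) ✓
  (5,8) → (φ(5),φ(8)) = (0,9) ∈ E(G2) ✓
  (6,7) → (φ(6),φ(7)) = (1,4) ∈ E(G2) ✓
  (8,9) → (φ(8),φ(9)) = (5,9) ∈ E(G2) ✓
  (9,10) → (φ(9),φ(10)) = (5,7) ∈ E(G2) ✓
All 26 edges of G1 map to edges of G2, and |E(G1)| = |E(G2)| = 26, so φ is a bijection on edges as well as vertices. Hence G1 ≅ G2.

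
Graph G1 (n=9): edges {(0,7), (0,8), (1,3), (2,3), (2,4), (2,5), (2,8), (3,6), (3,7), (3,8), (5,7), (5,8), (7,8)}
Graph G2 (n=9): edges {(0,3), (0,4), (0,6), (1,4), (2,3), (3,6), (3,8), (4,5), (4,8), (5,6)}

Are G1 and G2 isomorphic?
No, not isomorphic

The graphs are NOT isomorphic.

Counting triangles (3-cliques): G1 has 5, G2 has 1.
Triangle count is an isomorphism invariant, so differing triangle counts rule out isomorphism.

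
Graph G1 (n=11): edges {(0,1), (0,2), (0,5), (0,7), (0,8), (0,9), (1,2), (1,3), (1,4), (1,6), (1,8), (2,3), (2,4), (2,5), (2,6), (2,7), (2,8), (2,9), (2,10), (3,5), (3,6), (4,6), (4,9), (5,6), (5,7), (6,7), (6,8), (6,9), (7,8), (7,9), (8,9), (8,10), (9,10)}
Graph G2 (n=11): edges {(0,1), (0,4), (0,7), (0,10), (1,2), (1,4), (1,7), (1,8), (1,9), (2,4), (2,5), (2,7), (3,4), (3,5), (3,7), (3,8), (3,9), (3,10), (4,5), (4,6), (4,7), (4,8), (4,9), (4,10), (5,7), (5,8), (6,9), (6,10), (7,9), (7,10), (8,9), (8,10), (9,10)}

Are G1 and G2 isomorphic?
Yes, isomorphic

The graphs are isomorphic.
One valid mapping φ: V(G1) → V(G2): 0→8, 1→1, 2→4, 3→2, 4→0, 5→5, 6→7, 7→3, 8→9, 9→10, 10→6

Verify φ preserves adjacency — for each edge of G1, its image is an edge of G2:
  (0,1) → (φ(0),φ(1)) = (1,8) ∈ E(G2) ✓
  (0,2) → (φ(0),φ(2)) = (4,8) ∈ E(G2) ✓
  (0,5) → (φ(0),φ(5)) = (5,8) ∈ E(G2) ✓
  (0,7) → (φ(0),φ(7)) = (3,8) ∈ E(G2) ✓
  (0,8) → (φ(0),φ(8)) = (8,9) ∈ E(G2) ✓
  (0,9) → (φ(0),φ(9)) = (8,10) ∈ E(G2) ✓
  (1,2) → (φ(1),φ(2)) = (1,4) ∈ E(G2) ✓
  (1,3) → (φ(1),φ(3)) = (1,2) ∈ E(G2) ✓
  (1,4) → (φ(1),φ(4)) = (0,1) ∈ E(G2) ✓
  (1,6) → (φ(1),φ(6)) = (1,7) ∈ E(G2) ✓
  (1,8) → (φ(1),φ(8)) = (1,9) ∈ E(G2) ✓
  (2,3) → (φ(2),φ(3)) = (2,4) ∈ E(G2) ✓
  (2,4) → (φ(2),φ(4)) = (0,4) ∈ E(G2) ✓
  (2,5) → (φ(2),φ(5)) = (4,5) ∈ E(G2) ✓
  (2,6) → (φ(2),φ(6)) = (4,7) ∈ E(G2) ✓
  (2,7) → (φ(2),φ(7)) = (3,4) ∈ E(G2) ✓
  (2,8) → (φ(2),φ(8)) = (4,9) ∈ E(G2) ✓
  (2,9) → (φ(2),φ(9)) = (4,10) ∈ E(G2) ✓
  (2,10) → (φ(2),φ(10)) = (4,6) ∈ E(G2) ✓
  (3,5) → (φ(3),φ(5)) = (2,5) ∈ E(G2) ✓
  (3,6) → (φ(3),φ(6)) = (2,7) ∈ E(G2) ✓
  (4,6) → (φ(4),φ(6)) = (0,7) ∈ E(G2) ✓
  (4,9) → (φ(4),φ(9)) = (0,10) ∈ E(G2) ✓
  (5,6) → (φ(5),φ(6)) = (5,7) ∈ E(G2) ✓
  (5,7) → (φ(5),φ(7)) = (3,5) ∈ E(G2) ✓
  (6,7) → (φ(6),φ(7)) = (3,7) ∈ E(G2) ✓
  (6,8) → (φ(6),φ(8)) = (7,9) ∈ E(G2) ✓
  (6,9) → (φ(6),φ(9)) = (7,10) ∈ E(G2) ✓
  (7,8) → (φ(7),φ(8)) = (3,9) ∈ E(G2) ✓
  (7,9) → (φ(7),φ(9)) = (3,10) ∈ E(G2) ✓
  (8,9) → (φ(8),φ(9)) = (9,10) ∈ E(G2) ✓
  (8,10) → (φ(8),φ(10)) = (6,9) ∈ E(G2) ✓
  (9,10) → (φ(9),φ(10)) = (6,10) ∈ E(G2) ✓
All 33 edges of G1 map to edges of G2, and |E(G1)| = |E(G2)| = 33, so φ is a bijection on edges as well as vertices. Hence G1 ≅ G2.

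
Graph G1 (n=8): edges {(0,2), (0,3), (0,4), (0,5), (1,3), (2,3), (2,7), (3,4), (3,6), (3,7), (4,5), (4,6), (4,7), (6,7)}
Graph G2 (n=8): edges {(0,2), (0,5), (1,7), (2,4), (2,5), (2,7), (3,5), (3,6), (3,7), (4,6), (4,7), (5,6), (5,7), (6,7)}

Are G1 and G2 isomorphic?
Yes, isomorphic

The graphs are isomorphic.
One valid mapping φ: V(G1) → V(G2): 0→2, 1→1, 2→4, 3→7, 4→5, 5→0, 6→3, 7→6

Verify φ preserves adjacency — for each edge of G1, its image is an edge of G2:
  (0,2) → (φ(0),φ(2)) = (2,4) ∈ E(G2) ✓
  (0,3) → (φ(0),φ(3)) = (2,7) ∈ E(G2) ✓
  (0,4) → (φ(0),φ(4)) = (2,5) ∈ E(G2) ✓
  (0,5) → (φ(0),φ(5)) = (0,2) ∈ E(G2) ✓
  (1,3) → (φ(1),φ(3)) = (1,7) ∈ E(G2) ✓
  (2,3) → (φ(2),φ(3)) = (4,7) ∈ E(G2) ✓
  (2,7) → (φ(2),φ(7)) = (4,6) ∈ E(G2) ✓
  (3,4) → (φ(3),φ(4)) = (5,7) ∈ E(G2) ✓
  (3,6) → (φ(3),φ(6)) = (3,7) ∈ E(G2) ✓
  (3,7) → (φ(3),φ(7)) = (6,7) ∈ E(G2) ✓
  (4,5) → (φ(4),φ(5)) = (0,5) ∈ E(G2) ✓
  (4,6) → (φ(4),φ(6)) = (3,5) ∈ E(G2) ✓
  (4,7) → (φ(4),φ(7)) = (5,6) ∈ E(G2) ✓
  (6,7) → (φ(6),φ(7)) = (3,6) ∈ E(G2) ✓
All 14 edges of G1 map to edges of G2, and |E(G1)| = |E(G2)| = 14, so φ is a bijection on edges as well as vertices. Hence G1 ≅ G2.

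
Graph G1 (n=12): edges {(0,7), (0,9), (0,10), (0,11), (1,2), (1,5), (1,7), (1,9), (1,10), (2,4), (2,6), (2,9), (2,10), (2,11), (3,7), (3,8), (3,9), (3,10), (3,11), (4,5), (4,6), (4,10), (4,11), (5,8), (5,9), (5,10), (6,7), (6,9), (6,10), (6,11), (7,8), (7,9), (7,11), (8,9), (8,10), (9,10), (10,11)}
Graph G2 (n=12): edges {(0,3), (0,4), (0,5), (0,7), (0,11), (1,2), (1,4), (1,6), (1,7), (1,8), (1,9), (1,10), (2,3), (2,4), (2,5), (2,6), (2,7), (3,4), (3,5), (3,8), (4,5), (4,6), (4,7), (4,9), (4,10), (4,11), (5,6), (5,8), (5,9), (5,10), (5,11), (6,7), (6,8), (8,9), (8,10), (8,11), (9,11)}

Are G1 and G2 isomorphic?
Yes, isomorphic

The graphs are isomorphic.
One valid mapping φ: V(G1) → V(G2): 0→10, 1→3, 2→2, 3→9, 4→7, 5→0, 6→6, 7→8, 8→11, 9→5, 10→4, 11→1

Verify φ preserves adjacency — for each edge of G1, its image is an edge of G2:
  (0,7) → (φ(0),φ(7)) = (8,10) ∈ E(G2) ✓
  (0,9) → (φ(0),φ(9)) = (5,10) ∈ E(G2) ✓
  (0,10) → (φ(0),φ(10)) = (4,10) ∈ E(G2) ✓
  (0,11) → (φ(0),φ(11)) = (1,10) ∈ E(G2) ✓
  (1,2) → (φ(1),φ(2)) = (2,3) ∈ E(G2) ✓
  (1,5) → (φ(1),φ(5)) = (0,3) ∈ E(G2) ✓
  (1,7) → (φ(1),φ(7)) = (3,8) ∈ E(G2) ✓
  (1,9) → (φ(1),φ(9)) = (3,5) ∈ E(G2) ✓
  (1,10) → (φ(1),φ(10)) = (3,4) ∈ E(G2) ✓
  (2,4) → (φ(2),φ(4)) = (2,7) ∈ E(G2) ✓
  (2,6) → (φ(2),φ(6)) = (2,6) ∈ E(G2) ✓
  (2,9) → (φ(2),φ(9)) = (2,5) ∈ E(G2) ✓
  (2,10) → (φ(2),φ(10)) = (2,4) ∈ E(G2) ✓
  (2,11) → (φ(2),φ(11)) = (1,2) ∈ E(G2) ✓
  (3,7) → (φ(3),φ(7)) = (8,9) ∈ E(G2) ✓
  (3,8) → (φ(3),φ(8)) = (9,11) ∈ E(G2) ✓
  (3,9) → (φ(3),φ(9)) = (5,9) ∈ E(G2) ✓
  (3,10) → (φ(3),φ(10)) = (4,9) ∈ E(G2) ✓
  (3,11) → (φ(3),φ(11)) = (1,9) ∈ E(G2) ✓
  (4,5) → (φ(4),φ(5)) = (0,7) ∈ E(G2) ✓
  (4,6) → (φ(4),φ(6)) = (6,7) ∈ E(G2) ✓
  (4,10) → (φ(4),φ(10)) = (4,7) ∈ E(G2) ✓
  (4,11) → (φ(4),φ(11)) = (1,7) ∈ E(G2) ✓
  (5,8) → (φ(5),φ(8)) = (0,11) ∈ E(G2) ✓
  (5,9) → (φ(5),φ(9)) = (0,5) ∈ E(G2) ✓
  (5,10) → (φ(5),φ(10)) = (0,4) ∈ E(G2) ✓
  (6,7) → (φ(6),φ(7)) = (6,8) ∈ E(G2) ✓
  (6,9) → (φ(6),φ(9)) = (5,6) ∈ E(G2) ✓
  (6,10) → (φ(6),φ(10)) = (4,6) ∈ E(G2) ✓
  (6,11) → (φ(6),φ(11)) = (1,6) ∈ E(G2) ✓
  (7,8) → (φ(7),φ(8)) = (8,11) ∈ E(G2) ✓
  (7,9) → (φ(7),φ(9)) = (5,8) ∈ E(G2) ✓
  (7,11) → (φ(7),φ(11)) = (1,8) ∈ E(G2) ✓
  (8,9) → (φ(8),φ(9)) = (5,11) ∈ E(G2) ✓
  (8,10) → (φ(8),φ(10)) = (4,11) ∈ E(G2) ✓
  (9,10) → (φ(9),φ(10)) = (4,5) ∈ E(G2) ✓
  (10,11) → (φ(10),φ(11)) = (1,4) ∈ E(G2) ✓
All 37 edges of G1 map to edges of G2, and |E(G1)| = |E(G2)| = 37, so φ is a bijection on edges as well as vertices. Hence G1 ≅ G2.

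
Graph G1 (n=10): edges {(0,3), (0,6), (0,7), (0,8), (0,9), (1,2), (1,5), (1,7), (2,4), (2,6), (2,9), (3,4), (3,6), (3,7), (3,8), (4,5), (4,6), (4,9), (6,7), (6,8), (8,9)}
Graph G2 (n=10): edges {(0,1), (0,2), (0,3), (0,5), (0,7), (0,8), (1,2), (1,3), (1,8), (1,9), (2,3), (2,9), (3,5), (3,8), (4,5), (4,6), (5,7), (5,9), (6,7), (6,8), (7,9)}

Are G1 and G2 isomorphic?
Yes, isomorphic

The graphs are isomorphic.
One valid mapping φ: V(G1) → V(G2): 0→1, 1→6, 2→7, 3→3, 4→5, 5→4, 6→0, 7→8, 8→2, 9→9

Verify φ preserves adjacency — for each edge of G1, its image is an edge of G2:
  (0,3) → (φ(0),φ(3)) = (1,3) ∈ E(G2) ✓
  (0,6) → (φ(0),φ(6)) = (0,1) ∈ E(G2) ✓
  (0,7) → (φ(0),φ(7)) = (1,8) ∈ E(G2) ✓
  (0,8) → (φ(0),φ(8)) = (1,2) ∈ E(G2) ✓
  (0,9) → (φ(0),φ(9)) = (1,9) ∈ E(G2) ✓
  (1,2) → (φ(1),φ(2)) = (6,7) ∈ E(G2) ✓
  (1,5) → (φ(1),φ(5)) = (4,6) ∈ E(G2) ✓
  (1,7) → (φ(1),φ(7)) = (6,8) ∈ E(G2) ✓
  (2,4) → (φ(2),φ(4)) = (5,7) ∈ E(G2) ✓
  (2,6) → (φ(2),φ(6)) = (0,7) ∈ E(G2) ✓
  (2,9) → (φ(2),φ(9)) = (7,9) ∈ E(G2) ✓
  (3,4) → (φ(3),φ(4)) = (3,5) ∈ E(G2) ✓
  (3,6) → (φ(3),φ(6)) = (0,3) ∈ E(G2) ✓
  (3,7) → (φ(3),φ(7)) = (3,8) ∈ E(G2) ✓
  (3,8) → (φ(3),φ(8)) = (2,3) ∈ E(G2) ✓
  (4,5) → (φ(4),φ(5)) = (4,5) ∈ E(G2) ✓
  (4,6) → (φ(4),φ(6)) = (0,5) ∈ E(G2) ✓
  (4,9) → (φ(4),φ(9)) = (5,9) ∈ E(G2) ✓
  (6,7) → (φ(6),φ(7)) = (0,8) ∈ E(G2) ✓
  (6,8) → (φ(6),φ(8)) = (0,2) ∈ E(G2) ✓
  (8,9) → (φ(8),φ(9)) = (2,9) ∈ E(G2) ✓
All 21 edges of G1 map to edges of G2, and |E(G1)| = |E(G2)| = 21, so φ is a bijection on edges as well as vertices. Hence G1 ≅ G2.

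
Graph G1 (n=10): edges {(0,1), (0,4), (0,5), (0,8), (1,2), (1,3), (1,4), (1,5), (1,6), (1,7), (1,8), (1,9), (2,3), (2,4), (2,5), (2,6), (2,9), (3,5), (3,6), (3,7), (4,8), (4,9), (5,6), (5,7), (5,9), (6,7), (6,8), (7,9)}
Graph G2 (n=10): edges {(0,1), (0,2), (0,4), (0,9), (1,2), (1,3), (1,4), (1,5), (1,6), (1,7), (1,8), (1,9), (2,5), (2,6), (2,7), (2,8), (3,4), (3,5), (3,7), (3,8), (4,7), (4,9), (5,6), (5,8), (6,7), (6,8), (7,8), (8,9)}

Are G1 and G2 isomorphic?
Yes, isomorphic

The graphs are isomorphic.
One valid mapping φ: V(G1) → V(G2): 0→9, 1→1, 2→7, 3→6, 4→4, 5→8, 6→2, 7→5, 8→0, 9→3

Verify φ preserves adjacency — for each edge of G1, its image is an edge of G2:
  (0,1) → (φ(0),φ(1)) = (1,9) ∈ E(G2) ✓
  (0,4) → (φ(0),φ(4)) = (4,9) ∈ E(G2) ✓
  (0,5) → (φ(0),φ(5)) = (8,9) ∈ E(G2) ✓
  (0,8) → (φ(0),φ(8)) = (0,9) ∈ E(G2) ✓
  (1,2) → (φ(1),φ(2)) = (1,7) ∈ E(G2) ✓
  (1,3) → (φ(1),φ(3)) = (1,6) ∈ E(G2) ✓
  (1,4) → (φ(1),φ(4)) = (1,4) ∈ E(G2) ✓
  (1,5) → (φ(1),φ(5)) = (1,8) ∈ E(G2) ✓
  (1,6) → (φ(1),φ(6)) = (1,2) ∈ E(G2) ✓
  (1,7) → (φ(1),φ(7)) = (1,5) ∈ E(G2) ✓
  (1,8) → (φ(1),φ(8)) = (0,1) ∈ E(G2) ✓
  (1,9) → (φ(1),φ(9)) = (1,3) ∈ E(G2) ✓
  (2,3) → (φ(2),φ(3)) = (6,7) ∈ E(G2) ✓
  (2,4) → (φ(2),φ(4)) = (4,7) ∈ E(G2) ✓
  (2,5) → (φ(2),φ(5)) = (7,8) ∈ E(G2) ✓
  (2,6) → (φ(2),φ(6)) = (2,7) ∈ E(G2) ✓
  (2,9) → (φ(2),φ(9)) = (3,7) ∈ E(G2) ✓
  (3,5) → (φ(3),φ(5)) = (6,8) ∈ E(G2) ✓
  (3,6) → (φ(3),φ(6)) = (2,6) ∈ E(G2) ✓
  (3,7) → (φ(3),φ(7)) = (5,6) ∈ E(G2) ✓
  (4,8) → (φ(4),φ(8)) = (0,4) ∈ E(G2) ✓
  (4,9) → (φ(4),φ(9)) = (3,4) ∈ E(G2) ✓
  (5,6) → (φ(5),φ(6)) = (2,8) ∈ E(G2) ✓
  (5,7) → (φ(5),φ(7)) = (5,8) ∈ E(G2) ✓
  (5,9) → (φ(5),φ(9)) = (3,8) ∈ E(G2) ✓
  (6,7) → (φ(6),φ(7)) = (2,5) ∈ E(G2) ✓
  (6,8) → (φ(6),φ(8)) = (0,2) ∈ E(G2) ✓
  (7,9) → (φ(7),φ(9)) = (3,5) ∈ E(G2) ✓
All 28 edges of G1 map to edges of G2, and |E(G1)| = |E(G2)| = 28, so φ is a bijection on edges as well as vertices. Hence G1 ≅ G2.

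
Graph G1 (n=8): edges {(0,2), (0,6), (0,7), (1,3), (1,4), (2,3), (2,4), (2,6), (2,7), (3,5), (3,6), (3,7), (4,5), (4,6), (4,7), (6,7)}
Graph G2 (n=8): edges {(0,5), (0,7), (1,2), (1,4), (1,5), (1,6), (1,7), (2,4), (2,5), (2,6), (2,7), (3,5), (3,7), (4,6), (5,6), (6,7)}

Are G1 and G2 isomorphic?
Yes, isomorphic

The graphs are isomorphic.
One valid mapping φ: V(G1) → V(G2): 0→4, 1→0, 2→2, 3→5, 4→7, 5→3, 6→6, 7→1

Verify φ preserves adjacency — for each edge of G1, its image is an edge of G2:
  (0,2) → (φ(0),φ(2)) = (2,4) ∈ E(G2) ✓
  (0,6) → (φ(0),φ(6)) = (4,6) ∈ E(G2) ✓
  (0,7) → (φ(0),φ(7)) = (1,4) ∈ E(G2) ✓
  (1,3) → (φ(1),φ(3)) = (0,5) ∈ E(G2) ✓
  (1,4) → (φ(1),φ(4)) = (0,7) ∈ E(G2) ✓
  (2,3) → (φ(2),φ(3)) = (2,5) ∈ E(G2) ✓
  (2,4) → (φ(2),φ(4)) = (2,7) ∈ E(G2) ✓
  (2,6) → (φ(2),φ(6)) = (2,6) ∈ E(G2) ✓
  (2,7) → (φ(2),φ(7)) = (1,2) ∈ E(G2) ✓
  (3,5) → (φ(3),φ(5)) = (3,5) ∈ E(G2) ✓
  (3,6) → (φ(3),φ(6)) = (5,6) ∈ E(G2) ✓
  (3,7) → (φ(3),φ(7)) = (1,5) ∈ E(G2) ✓
  (4,5) → (φ(4),φ(5)) = (3,7) ∈ E(G2) ✓
  (4,6) → (φ(4),φ(6)) = (6,7) ∈ E(G2) ✓
  (4,7) → (φ(4),φ(7)) = (1,7) ∈ E(G2) ✓
  (6,7) → (φ(6),φ(7)) = (1,6) ∈ E(G2) ✓
All 16 edges of G1 map to edges of G2, and |E(G1)| = |E(G2)| = 16, so φ is a bijection on edges as well as vertices. Hence G1 ≅ G2.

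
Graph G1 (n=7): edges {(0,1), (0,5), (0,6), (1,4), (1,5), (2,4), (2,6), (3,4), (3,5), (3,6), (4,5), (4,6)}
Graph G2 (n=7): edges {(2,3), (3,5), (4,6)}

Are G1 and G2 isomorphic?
No, not isomorphic

The graphs are NOT isomorphic.

Connected components of G1: 1 component(s) with vertex sets [[0, 1, 2, 3, 4, 5, 6]], sizes [7].
Connected components of G2: 4 component(s) with vertex sets [[0], [1], [4, 6], [2, 3, 5]], sizes [1, 1, 2, 3].
The number of connected components (and the multiset of component sizes) is an isomorphism invariant — an isomorphism maps each component of G1 bijectively onto a component of G2. Since G1 has 1 component(s) and G2 has 4, they cannot be isomorphic.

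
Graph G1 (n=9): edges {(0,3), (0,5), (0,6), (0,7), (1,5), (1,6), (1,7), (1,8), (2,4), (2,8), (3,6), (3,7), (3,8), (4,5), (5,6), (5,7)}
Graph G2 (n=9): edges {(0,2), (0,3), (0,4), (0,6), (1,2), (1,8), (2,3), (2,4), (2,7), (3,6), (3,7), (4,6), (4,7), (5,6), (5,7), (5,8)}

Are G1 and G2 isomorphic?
Yes, isomorphic

The graphs are isomorphic.
One valid mapping φ: V(G1) → V(G2): 0→0, 1→7, 2→8, 3→6, 4→1, 5→2, 6→3, 7→4, 8→5

Verify φ preserves adjacency — for each edge of G1, its image is an edge of G2:
  (0,3) → (φ(0),φ(3)) = (0,6) ∈ E(G2) ✓
  (0,5) → (φ(0),φ(5)) = (0,2) ∈ E(G2) ✓
  (0,6) → (φ(0),φ(6)) = (0,3) ∈ E(G2) ✓
  (0,7) → (φ(0),φ(7)) = (0,4) ∈ E(G2) ✓
  (1,5) → (φ(1),φ(5)) = (2,7) ∈ E(G2) ✓
  (1,6) → (φ(1),φ(6)) = (3,7) ∈ E(G2) ✓
  (1,7) → (φ(1),φ(7)) = (4,7) ∈ E(G2) ✓
  (1,8) → (φ(1),φ(8)) = (5,7) ∈ E(G2) ✓
  (2,4) → (φ(2),φ(4)) = (1,8) ∈ E(G2) ✓
  (2,8) → (φ(2),φ(8)) = (5,8) ∈ E(G2) ✓
  (3,6) → (φ(3),φ(6)) = (3,6) ∈ E(G2) ✓
  (3,7) → (φ(3),φ(7)) = (4,6) ∈ E(G2) ✓
  (3,8) → (φ(3),φ(8)) = (5,6) ∈ E(G2) ✓
  (4,5) → (φ(4),φ(5)) = (1,2) ∈ E(G2) ✓
  (5,6) → (φ(5),φ(6)) = (2,3) ∈ E(G2) ✓
  (5,7) → (φ(5),φ(7)) = (2,4) ∈ E(G2) ✓
All 16 edges of G1 map to edges of G2, and |E(G1)| = |E(G2)| = 16, so φ is a bijection on edges as well as vertices. Hence G1 ≅ G2.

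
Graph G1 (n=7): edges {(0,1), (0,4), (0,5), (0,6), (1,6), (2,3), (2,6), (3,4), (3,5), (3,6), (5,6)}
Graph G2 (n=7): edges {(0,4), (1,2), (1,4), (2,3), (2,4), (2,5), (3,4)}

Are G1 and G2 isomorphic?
No, not isomorphic

The graphs are NOT isomorphic.

Connected components of G1: 1 component(s) with vertex sets [[0, 1, 2, 3, 4, 5, 6]], sizes [7].
Connected components of G2: 2 component(s) with vertex sets [[6], [0, 1, 2, 3, 4, 5]], sizes [1, 6].
The number of connected components (and the multiset of component sizes) is an isomorphism invariant — an isomorphism maps each component of G1 bijectively onto a component of G2. Since G1 has 1 component(s) and G2 has 2, they cannot be isomorphic.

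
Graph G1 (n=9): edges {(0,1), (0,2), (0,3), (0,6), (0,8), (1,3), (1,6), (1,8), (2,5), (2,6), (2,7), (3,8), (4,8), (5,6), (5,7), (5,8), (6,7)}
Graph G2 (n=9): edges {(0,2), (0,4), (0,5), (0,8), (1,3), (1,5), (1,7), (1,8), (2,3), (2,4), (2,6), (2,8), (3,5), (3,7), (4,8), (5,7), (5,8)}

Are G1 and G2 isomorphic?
Yes, isomorphic

The graphs are isomorphic.
One valid mapping φ: V(G1) → V(G2): 0→8, 1→0, 2→1, 3→4, 4→6, 5→3, 6→5, 7→7, 8→2

Verify φ preserves adjacency — for each edge of G1, its image is an edge of G2:
  (0,1) → (φ(0),φ(1)) = (0,8) ∈ E(G2) ✓
  (0,2) → (φ(0),φ(2)) = (1,8) ∈ E(G2) ✓
  (0,3) → (φ(0),φ(3)) = (4,8) ∈ E(G2) ✓
  (0,6) → (φ(0),φ(6)) = (5,8) ∈ E(G2) ✓
  (0,8) → (φ(0),φ(8)) = (2,8) ∈ E(G2) ✓
  (1,3) → (φ(1),φ(3)) = (0,4) ∈ E(G2) ✓
  (1,6) → (φ(1),φ(6)) = (0,5) ∈ E(G2) ✓
  (1,8) → (φ(1),φ(8)) = (0,2) ∈ E(G2) ✓
  (2,5) → (φ(2),φ(5)) = (1,3) ∈ E(G2) ✓
  (2,6) → (φ(2),φ(6)) = (1,5) ∈ E(G2) ✓
  (2,7) → (φ(2),φ(7)) = (1,7) ∈ E(G2) ✓
  (3,8) → (φ(3),φ(8)) = (2,4) ∈ E(G2) ✓
  (4,8) → (φ(4),φ(8)) = (2,6) ∈ E(G2) ✓
  (5,6) → (φ(5),φ(6)) = (3,5) ∈ E(G2) ✓
  (5,7) → (φ(5),φ(7)) = (3,7) ∈ E(G2) ✓
  (5,8) → (φ(5),φ(8)) = (2,3) ∈ E(G2) ✓
  (6,7) → (φ(6),φ(7)) = (5,7) ∈ E(G2) ✓
All 17 edges of G1 map to edges of G2, and |E(G1)| = |E(G2)| = 17, so φ is a bijection on edges as well as vertices. Hence G1 ≅ G2.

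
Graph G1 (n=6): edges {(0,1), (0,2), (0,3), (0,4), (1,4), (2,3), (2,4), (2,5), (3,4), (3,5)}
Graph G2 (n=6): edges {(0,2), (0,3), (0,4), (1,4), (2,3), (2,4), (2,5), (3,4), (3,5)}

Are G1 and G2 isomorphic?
No, not isomorphic

The graphs are NOT isomorphic.

Counting edges: G1 has 10 edge(s); G2 has 9 edge(s).
Edge count is an isomorphism invariant (a bijection on vertices induces a bijection on edges), so differing edge counts rule out isomorphism.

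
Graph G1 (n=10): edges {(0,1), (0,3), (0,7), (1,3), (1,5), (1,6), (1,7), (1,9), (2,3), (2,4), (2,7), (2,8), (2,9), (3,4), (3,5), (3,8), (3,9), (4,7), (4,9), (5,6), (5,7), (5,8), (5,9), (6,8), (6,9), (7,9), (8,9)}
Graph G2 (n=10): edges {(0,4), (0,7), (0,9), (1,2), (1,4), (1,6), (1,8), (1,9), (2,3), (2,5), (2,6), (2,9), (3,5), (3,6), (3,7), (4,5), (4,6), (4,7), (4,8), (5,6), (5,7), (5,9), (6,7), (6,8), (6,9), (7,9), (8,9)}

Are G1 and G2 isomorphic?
Yes, isomorphic

The graphs are isomorphic.
One valid mapping φ: V(G1) → V(G2): 0→0, 1→7, 2→1, 3→9, 4→8, 5→5, 6→3, 7→4, 8→2, 9→6

Verify φ preserves adjacency — for each edge of G1, its image is an edge of G2:
  (0,1) → (φ(0),φ(1)) = (0,7) ∈ E(G2) ✓
  (0,3) → (φ(0),φ(3)) = (0,9) ∈ E(G2) ✓
  (0,7) → (φ(0),φ(7)) = (0,4) ∈ E(G2) ✓
  (1,3) → (φ(1),φ(3)) = (7,9) ∈ E(G2) ✓
  (1,5) → (φ(1),φ(5)) = (5,7) ∈ E(G2) ✓
  (1,6) → (φ(1),φ(6)) = (3,7) ∈ E(G2) ✓
  (1,7) → (φ(1),φ(7)) = (4,7) ∈ E(G2) ✓
  (1,9) → (φ(1),φ(9)) = (6,7) ∈ E(G2) ✓
  (2,3) → (φ(2),φ(3)) = (1,9) ∈ E(G2) ✓
  (2,4) → (φ(2),φ(4)) = (1,8) ∈ E(G2) ✓
  (2,7) → (φ(2),φ(7)) = (1,4) ∈ E(G2) ✓
  (2,8) → (φ(2),φ(8)) = (1,2) ∈ E(G2) ✓
  (2,9) → (φ(2),φ(9)) = (1,6) ∈ E(G2) ✓
  (3,4) → (φ(3),φ(4)) = (8,9) ∈ E(G2) ✓
  (3,5) → (φ(3),φ(5)) = (5,9) ∈ E(G2) ✓
  (3,8) → (φ(3),φ(8)) = (2,9) ∈ E(G2) ✓
  (3,9) → (φ(3),φ(9)) = (6,9) ∈ E(G2) ✓
  (4,7) → (φ(4),φ(7)) = (4,8) ∈ E(G2) ✓
  (4,9) → (φ(4),φ(9)) = (6,8) ∈ E(G2) ✓
  (5,6) → (φ(5),φ(6)) = (3,5) ∈ E(G2) ✓
  (5,7) → (φ(5),φ(7)) = (4,5) ∈ E(G2) ✓
  (5,8) → (φ(5),φ(8)) = (2,5) ∈ E(G2) ✓
  (5,9) → (φ(5),φ(9)) = (5,6) ∈ E(G2) ✓
  (6,8) → (φ(6),φ(8)) = (2,3) ∈ E(G2) ✓
  (6,9) → (φ(6),φ(9)) = (3,6) ∈ E(G2) ✓
  (7,9) → (φ(7),φ(9)) = (4,6) ∈ E(G2) ✓
  (8,9) → (φ(8),φ(9)) = (2,6) ∈ E(G2) ✓
All 27 edges of G1 map to edges of G2, and |E(G1)| = |E(G2)| = 27, so φ is a bijection on edges as well as vertices. Hence G1 ≅ G2.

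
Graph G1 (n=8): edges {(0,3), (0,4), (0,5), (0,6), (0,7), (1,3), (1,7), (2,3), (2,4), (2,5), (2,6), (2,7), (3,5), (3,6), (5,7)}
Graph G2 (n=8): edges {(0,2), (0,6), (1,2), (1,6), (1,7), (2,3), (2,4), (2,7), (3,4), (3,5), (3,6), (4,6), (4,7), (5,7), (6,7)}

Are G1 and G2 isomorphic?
Yes, isomorphic

The graphs are isomorphic.
One valid mapping φ: V(G1) → V(G2): 0→6, 1→5, 2→2, 3→7, 4→0, 5→4, 6→1, 7→3

Verify φ preserves adjacency — for each edge of G1, its image is an edge of G2:
  (0,3) → (φ(0),φ(3)) = (6,7) ∈ E(G2) ✓
  (0,4) → (φ(0),φ(4)) = (0,6) ∈ E(G2) ✓
  (0,5) → (φ(0),φ(5)) = (4,6) ∈ E(G2) ✓
  (0,6) → (φ(0),φ(6)) = (1,6) ∈ E(G2) ✓
  (0,7) → (φ(0),φ(7)) = (3,6) ∈ E(G2) ✓
  (1,3) → (φ(1),φ(3)) = (5,7) ∈ E(G2) ✓
  (1,7) → (φ(1),φ(7)) = (3,5) ∈ E(G2) ✓
  (2,3) → (φ(2),φ(3)) = (2,7) ∈ E(G2) ✓
  (2,4) → (φ(2),φ(4)) = (0,2) ∈ E(G2) ✓
  (2,5) → (φ(2),φ(5)) = (2,4) ∈ E(G2) ✓
  (2,6) → (φ(2),φ(6)) = (1,2) ∈ E(G2) ✓
  (2,7) → (φ(2),φ(7)) = (2,3) ∈ E(G2) ✓
  (3,5) → (φ(3),φ(5)) = (4,7) ∈ E(G2) ✓
  (3,6) → (φ(3),φ(6)) = (1,7) ∈ E(G2) ✓
  (5,7) → (φ(5),φ(7)) = (3,4) ∈ E(G2) ✓
All 15 edges of G1 map to edges of G2, and |E(G1)| = |E(G2)| = 15, so φ is a bijection on edges as well as vertices. Hence G1 ≅ G2.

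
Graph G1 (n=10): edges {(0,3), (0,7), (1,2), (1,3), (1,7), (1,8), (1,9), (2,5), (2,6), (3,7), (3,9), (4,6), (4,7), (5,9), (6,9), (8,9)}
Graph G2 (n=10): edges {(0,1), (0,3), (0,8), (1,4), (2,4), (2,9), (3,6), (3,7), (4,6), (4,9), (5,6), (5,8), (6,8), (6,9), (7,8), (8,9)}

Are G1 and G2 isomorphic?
Yes, isomorphic

The graphs are isomorphic.
One valid mapping φ: V(G1) → V(G2): 0→2, 1→6, 2→3, 3→9, 4→1, 5→7, 6→0, 7→4, 8→5, 9→8

Verify φ preserves adjacency — for each edge of G1, its image is an edge of G2:
  (0,3) → (φ(0),φ(3)) = (2,9) ∈ E(G2) ✓
  (0,7) → (φ(0),φ(7)) = (2,4) ∈ E(G2) ✓
  (1,2) → (φ(1),φ(2)) = (3,6) ∈ E(G2) ✓
  (1,3) → (φ(1),φ(3)) = (6,9) ∈ E(G2) ✓
  (1,7) → (φ(1),φ(7)) = (4,6) ∈ E(G2) ✓
  (1,8) → (φ(1),φ(8)) = (5,6) ∈ E(G2) ✓
  (1,9) → (φ(1),φ(9)) = (6,8) ∈ E(G2) ✓
  (2,5) → (φ(2),φ(5)) = (3,7) ∈ E(G2) ✓
  (2,6) → (φ(2),φ(6)) = (0,3) ∈ E(G2) ✓
  (3,7) → (φ(3),φ(7)) = (4,9) ∈ E(G2) ✓
  (3,9) → (φ(3),φ(9)) = (8,9) ∈ E(G2) ✓
  (4,6) → (φ(4),φ(6)) = (0,1) ∈ E(G2) ✓
  (4,7) → (φ(4),φ(7)) = (1,4) ∈ E(G2) ✓
  (5,9) → (φ(5),φ(9)) = (7,8) ∈ E(G2) ✓
  (6,9) → (φ(6),φ(9)) = (0,8) ∈ E(G2) ✓
  (8,9) → (φ(8),φ(9)) = (5,8) ∈ E(G2) ✓
All 16 edges of G1 map to edges of G2, and |E(G1)| = |E(G2)| = 16, so φ is a bijection on edges as well as vertices. Hence G1 ≅ G2.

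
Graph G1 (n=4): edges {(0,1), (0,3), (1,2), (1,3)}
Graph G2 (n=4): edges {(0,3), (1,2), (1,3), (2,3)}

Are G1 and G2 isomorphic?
Yes, isomorphic

The graphs are isomorphic.
One valid mapping φ: V(G1) → V(G2): 0→1, 1→3, 2→0, 3→2

Verify φ preserves adjacency — for each edge of G1, its image is an edge of G2:
  (0,1) → (φ(0),φ(1)) = (1,3) ∈ E(G2) ✓
  (0,3) → (φ(0),φ(3)) = (1,2) ∈ E(G2) ✓
  (1,2) → (φ(1),φ(2)) = (0,3) ∈ E(G2) ✓
  (1,3) → (φ(1),φ(3)) = (2,3) ∈ E(G2) ✓
All 4 edges of G1 map to edges of G2, and |E(G1)| = |E(G2)| = 4, so φ is a bijection on edges as well as vertices. Hence G1 ≅ G2.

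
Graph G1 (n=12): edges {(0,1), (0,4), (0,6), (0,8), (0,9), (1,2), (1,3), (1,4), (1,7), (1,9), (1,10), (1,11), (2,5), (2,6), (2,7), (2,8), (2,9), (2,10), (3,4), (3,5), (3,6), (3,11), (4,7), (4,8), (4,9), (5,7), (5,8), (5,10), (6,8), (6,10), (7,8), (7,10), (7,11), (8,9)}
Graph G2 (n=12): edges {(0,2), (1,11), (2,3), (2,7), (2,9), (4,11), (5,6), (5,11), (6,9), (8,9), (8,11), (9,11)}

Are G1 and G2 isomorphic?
No, not isomorphic

The graphs are NOT isomorphic.

Connected components of G1: 1 component(s) with vertex sets [[0, 1, 2, 3, 4, 5, 6, 7, 8, 9, 10, 11]], sizes [12].
Connected components of G2: 2 component(s) with vertex sets [[10], [0, 1, 2, 3, 4, 5, 6, 7, 8, 9, 11]], sizes [1, 11].
The number of connected components (and the multiset of component sizes) is an isomorphism invariant — an isomorphism maps each component of G1 bijectively onto a component of G2. Since G1 has 1 component(s) and G2 has 2, they cannot be isomorphic.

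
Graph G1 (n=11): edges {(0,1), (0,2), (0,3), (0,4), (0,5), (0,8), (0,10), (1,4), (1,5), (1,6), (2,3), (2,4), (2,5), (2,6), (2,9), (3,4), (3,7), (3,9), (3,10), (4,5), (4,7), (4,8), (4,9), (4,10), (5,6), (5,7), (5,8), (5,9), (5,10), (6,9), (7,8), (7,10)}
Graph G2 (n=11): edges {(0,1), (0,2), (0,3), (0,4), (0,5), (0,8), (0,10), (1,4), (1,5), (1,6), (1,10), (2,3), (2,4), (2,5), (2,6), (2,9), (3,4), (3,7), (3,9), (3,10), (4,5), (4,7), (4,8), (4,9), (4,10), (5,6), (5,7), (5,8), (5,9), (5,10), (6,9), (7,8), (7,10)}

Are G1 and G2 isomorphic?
No, not isomorphic

The graphs are NOT isomorphic.

Counting edges: G1 has 32 edge(s); G2 has 33 edge(s).
Edge count is an isomorphism invariant (a bijection on vertices induces a bijection on edges), so differing edge counts rule out isomorphism.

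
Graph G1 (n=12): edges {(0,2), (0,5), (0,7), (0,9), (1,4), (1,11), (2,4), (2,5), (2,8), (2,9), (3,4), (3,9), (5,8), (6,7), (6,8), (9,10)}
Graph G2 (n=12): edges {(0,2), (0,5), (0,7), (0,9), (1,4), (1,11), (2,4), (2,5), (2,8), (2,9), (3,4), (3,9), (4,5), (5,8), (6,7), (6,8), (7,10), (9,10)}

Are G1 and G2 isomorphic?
No, not isomorphic

The graphs are NOT isomorphic.

Counting edges: G1 has 16 edge(s); G2 has 18 edge(s).
Edge count is an isomorphism invariant (a bijection on vertices induces a bijection on edges), so differing edge counts rule out isomorphism.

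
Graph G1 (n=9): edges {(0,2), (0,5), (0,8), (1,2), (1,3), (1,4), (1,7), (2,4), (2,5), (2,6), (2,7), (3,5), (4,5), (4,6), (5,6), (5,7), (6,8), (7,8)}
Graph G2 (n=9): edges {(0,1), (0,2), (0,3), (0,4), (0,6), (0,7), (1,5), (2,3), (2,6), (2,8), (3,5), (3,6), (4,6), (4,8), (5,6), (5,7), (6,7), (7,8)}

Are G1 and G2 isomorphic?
Yes, isomorphic

The graphs are isomorphic.
One valid mapping φ: V(G1) → V(G2): 0→4, 1→5, 2→6, 3→1, 4→3, 5→0, 6→2, 7→7, 8→8

Verify φ preserves adjacency — for each edge of G1, its image is an edge of G2:
  (0,2) → (φ(0),φ(2)) = (4,6) ∈ E(G2) ✓
  (0,5) → (φ(0),φ(5)) = (0,4) ∈ E(G2) ✓
  (0,8) → (φ(0),φ(8)) = (4,8) ∈ E(G2) ✓
  (1,2) → (φ(1),φ(2)) = (5,6) ∈ E(G2) ✓
  (1,3) → (φ(1),φ(3)) = (1,5) ∈ E(G2) ✓
  (1,4) → (φ(1),φ(4)) = (3,5) ∈ E(G2) ✓
  (1,7) → (φ(1),φ(7)) = (5,7) ∈ E(G2) ✓
  (2,4) → (φ(2),φ(4)) = (3,6) ∈ E(G2) ✓
  (2,5) → (φ(2),φ(5)) = (0,6) ∈ E(G2) ✓
  (2,6) → (φ(2),φ(6)) = (2,6) ∈ E(G2) ✓
  (2,7) → (φ(2),φ(7)) = (6,7) ∈ E(G2) ✓
  (3,5) → (φ(3),φ(5)) = (0,1) ∈ E(G2) ✓
  (4,5) → (φ(4),φ(5)) = (0,3) ∈ E(G2) ✓
  (4,6) → (φ(4),φ(6)) = (2,3) ∈ E(G2) ✓
  (5,6) → (φ(5),φ(6)) = (0,2) ∈ E(G2) ✓
  (5,7) → (φ(5),φ(7)) = (0,7) ∈ E(G2) ✓
  (6,8) → (φ(6),φ(8)) = (2,8) ∈ E(G2) ✓
  (7,8) → (φ(7),φ(8)) = (7,8) ∈ E(G2) ✓
All 18 edges of G1 map to edges of G2, and |E(G1)| = |E(G2)| = 18, so φ is a bijection on edges as well as vertices. Hence G1 ≅ G2.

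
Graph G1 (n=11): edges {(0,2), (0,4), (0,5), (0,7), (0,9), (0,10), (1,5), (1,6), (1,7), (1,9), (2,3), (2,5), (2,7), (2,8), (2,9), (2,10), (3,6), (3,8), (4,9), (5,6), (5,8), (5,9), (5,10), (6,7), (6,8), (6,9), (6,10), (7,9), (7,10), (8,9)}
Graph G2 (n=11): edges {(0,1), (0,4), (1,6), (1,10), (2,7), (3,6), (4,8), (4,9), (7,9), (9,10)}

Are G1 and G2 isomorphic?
No, not isomorphic

The graphs are NOT isomorphic.

Connected components of G1: 1 component(s) with vertex sets [[0, 1, 2, 3, 4, 5, 6, 7, 8, 9, 10]], sizes [11].
Connected components of G2: 2 component(s) with vertex sets [[5], [0, 1, 2, 3, 4, 6, 7, 8, 9, 10]], sizes [1, 10].
The number of connected components (and the multiset of component sizes) is an isomorphism invariant — an isomorphism maps each component of G1 bijectively onto a component of G2. Since G1 has 1 component(s) and G2 has 2, they cannot be isomorphic.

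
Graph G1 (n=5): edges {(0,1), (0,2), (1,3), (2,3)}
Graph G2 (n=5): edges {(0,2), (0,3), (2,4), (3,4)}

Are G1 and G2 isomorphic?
Yes, isomorphic

The graphs are isomorphic.
One valid mapping φ: V(G1) → V(G2): 0→2, 1→4, 2→0, 3→3, 4→1

Verify φ preserves adjacency — for each edge of G1, its image is an edge of G2:
  (0,1) → (φ(0),φ(1)) = (2,4) ∈ E(G2) ✓
  (0,2) → (φ(0),φ(2)) = (0,2) ∈ E(G2) ✓
  (1,3) → (φ(1),φ(3)) = (3,4) ∈ E(G2) ✓
  (2,3) → (φ(2),φ(3)) = (0,3) ∈ E(G2) ✓
All 4 edges of G1 map to edges of G2, and |E(G1)| = |E(G2)| = 4, so φ is a bijection on edges as well as vertices. Hence G1 ≅ G2.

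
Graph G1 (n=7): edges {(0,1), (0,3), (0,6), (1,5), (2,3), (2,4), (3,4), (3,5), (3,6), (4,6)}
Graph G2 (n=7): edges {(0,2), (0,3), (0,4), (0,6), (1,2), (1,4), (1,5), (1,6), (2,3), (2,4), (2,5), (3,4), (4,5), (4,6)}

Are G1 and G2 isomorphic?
No, not isomorphic

The graphs are NOT isomorphic.

Counting triangles (3-cliques): G1 has 3, G2 has 10.
Triangle count is an isomorphism invariant, so differing triangle counts rule out isomorphism.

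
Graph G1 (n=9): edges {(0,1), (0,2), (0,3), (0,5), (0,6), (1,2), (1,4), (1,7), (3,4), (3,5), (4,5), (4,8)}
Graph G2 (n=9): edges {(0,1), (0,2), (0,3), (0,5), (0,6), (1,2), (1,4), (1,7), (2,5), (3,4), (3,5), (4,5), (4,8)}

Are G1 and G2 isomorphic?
No, not isomorphic

The graphs are NOT isomorphic.

Counting edges: G1 has 12 edge(s); G2 has 13 edge(s).
Edge count is an isomorphism invariant (a bijection on vertices induces a bijection on edges), so differing edge counts rule out isomorphism.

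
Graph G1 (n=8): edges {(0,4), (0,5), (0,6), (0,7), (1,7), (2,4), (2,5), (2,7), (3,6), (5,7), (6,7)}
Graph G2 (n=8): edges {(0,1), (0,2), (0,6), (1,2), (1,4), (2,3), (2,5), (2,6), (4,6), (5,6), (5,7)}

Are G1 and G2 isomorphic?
Yes, isomorphic

The graphs are isomorphic.
One valid mapping φ: V(G1) → V(G2): 0→6, 1→3, 2→1, 3→7, 4→4, 5→0, 6→5, 7→2

Verify φ preserves adjacency — for each edge of G1, its image is an edge of G2:
  (0,4) → (φ(0),φ(4)) = (4,6) ∈ E(G2) ✓
  (0,5) → (φ(0),φ(5)) = (0,6) ∈ E(G2) ✓
  (0,6) → (φ(0),φ(6)) = (5,6) ∈ E(G2) ✓
  (0,7) → (φ(0),φ(7)) = (2,6) ∈ E(G2) ✓
  (1,7) → (φ(1),φ(7)) = (2,3) ∈ E(G2) ✓
  (2,4) → (φ(2),φ(4)) = (1,4) ∈ E(G2) ✓
  (2,5) → (φ(2),φ(5)) = (0,1) ∈ E(G2) ✓
  (2,7) → (φ(2),φ(7)) = (1,2) ∈ E(G2) ✓
  (3,6) → (φ(3),φ(6)) = (5,7) ∈ E(G2) ✓
  (5,7) → (φ(5),φ(7)) = (0,2) ∈ E(G2) ✓
  (6,7) → (φ(6),φ(7)) = (2,5) ∈ E(G2) ✓
All 11 edges of G1 map to edges of G2, and |E(G1)| = |E(G2)| = 11, so φ is a bijection on edges as well as vertices. Hence G1 ≅ G2.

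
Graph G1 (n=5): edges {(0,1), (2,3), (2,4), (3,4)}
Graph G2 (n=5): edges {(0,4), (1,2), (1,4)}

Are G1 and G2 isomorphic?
No, not isomorphic

The graphs are NOT isomorphic.

Degrees in G1: deg(0)=1, deg(1)=1, deg(2)=2, deg(3)=2, deg(4)=2.
Sorted degree sequence of G1: [2, 2, 2, 1, 1].
Degrees in G2: deg(0)=1, deg(1)=2, deg(2)=1, deg(3)=0, deg(4)=2.
Sorted degree sequence of G2: [2, 2, 1, 1, 0].
The (sorted) degree sequence is an isomorphism invariant, so since G1 and G2 have different degree sequences they cannot be isomorphic.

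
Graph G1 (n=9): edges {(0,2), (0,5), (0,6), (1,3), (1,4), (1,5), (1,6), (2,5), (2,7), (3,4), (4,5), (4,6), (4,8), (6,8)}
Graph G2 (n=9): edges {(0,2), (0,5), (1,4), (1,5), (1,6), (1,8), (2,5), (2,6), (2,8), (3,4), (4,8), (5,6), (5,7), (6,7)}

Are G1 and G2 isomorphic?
Yes, isomorphic

The graphs are isomorphic.
One valid mapping φ: V(G1) → V(G2): 0→8, 1→6, 2→4, 3→7, 4→5, 5→1, 6→2, 7→3, 8→0

Verify φ preserves adjacency — for each edge of G1, its image is an edge of G2:
  (0,2) → (φ(0),φ(2)) = (4,8) ∈ E(G2) ✓
  (0,5) → (φ(0),φ(5)) = (1,8) ∈ E(G2) ✓
  (0,6) → (φ(0),φ(6)) = (2,8) ∈ E(G2) ✓
  (1,3) → (φ(1),φ(3)) = (6,7) ∈ E(G2) ✓
  (1,4) → (φ(1),φ(4)) = (5,6) ∈ E(G2) ✓
  (1,5) → (φ(1),φ(5)) = (1,6) ∈ E(G2) ✓
  (1,6) → (φ(1),φ(6)) = (2,6) ∈ E(G2) ✓
  (2,5) → (φ(2),φ(5)) = (1,4) ∈ E(G2) ✓
  (2,7) → (φ(2),φ(7)) = (3,4) ∈ E(G2) ✓
  (3,4) → (φ(3),φ(4)) = (5,7) ∈ E(G2) ✓
  (4,5) → (φ(4),φ(5)) = (1,5) ∈ E(G2) ✓
  (4,6) → (φ(4),φ(6)) = (2,5) ∈ E(G2) ✓
  (4,8) → (φ(4),φ(8)) = (0,5) ∈ E(G2) ✓
  (6,8) → (φ(6),φ(8)) = (0,2) ∈ E(G2) ✓
All 14 edges of G1 map to edges of G2, and |E(G1)| = |E(G2)| = 14, so φ is a bijection on edges as well as vertices. Hence G1 ≅ G2.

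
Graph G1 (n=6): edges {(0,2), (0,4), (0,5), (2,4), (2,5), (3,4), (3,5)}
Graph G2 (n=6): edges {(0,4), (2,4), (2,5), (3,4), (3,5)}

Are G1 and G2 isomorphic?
No, not isomorphic

The graphs are NOT isomorphic.

Counting edges: G1 has 7 edge(s); G2 has 5 edge(s).
Edge count is an isomorphism invariant (a bijection on vertices induces a bijection on edges), so differing edge counts rule out isomorphism.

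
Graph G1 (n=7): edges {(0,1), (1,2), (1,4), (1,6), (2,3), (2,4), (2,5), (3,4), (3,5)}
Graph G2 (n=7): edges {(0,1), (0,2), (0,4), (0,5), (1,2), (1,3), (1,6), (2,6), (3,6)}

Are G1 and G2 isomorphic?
Yes, isomorphic

The graphs are isomorphic.
One valid mapping φ: V(G1) → V(G2): 0→4, 1→0, 2→1, 3→6, 4→2, 5→3, 6→5

Verify φ preserves adjacency — for each edge of G1, its image is an edge of G2:
  (0,1) → (φ(0),φ(1)) = (0,4) ∈ E(G2) ✓
  (1,2) → (φ(1),φ(2)) = (0,1) ∈ E(G2) ✓
  (1,4) → (φ(1),φ(4)) = (0,2) ∈ E(G2) ✓
  (1,6) → (φ(1),φ(6)) = (0,5) ∈ E(G2) ✓
  (2,3) → (φ(2),φ(3)) = (1,6) ∈ E(G2) ✓
  (2,4) → (φ(2),φ(4)) = (1,2) ∈ E(G2) ✓
  (2,5) → (φ(2),φ(5)) = (1,3) ∈ E(G2) ✓
  (3,4) → (φ(3),φ(4)) = (2,6) ∈ E(G2) ✓
  (3,5) → (φ(3),φ(5)) = (3,6) ∈ E(G2) ✓
All 9 edges of G1 map to edges of G2, and |E(G1)| = |E(G2)| = 9, so φ is a bijection on edges as well as vertices. Hence G1 ≅ G2.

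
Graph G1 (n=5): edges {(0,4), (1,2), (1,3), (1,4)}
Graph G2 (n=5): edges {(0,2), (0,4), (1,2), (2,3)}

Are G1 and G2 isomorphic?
Yes, isomorphic

The graphs are isomorphic.
One valid mapping φ: V(G1) → V(G2): 0→4, 1→2, 2→1, 3→3, 4→0

Verify φ preserves adjacency — for each edge of G1, its image is an edge of G2:
  (0,4) → (φ(0),φ(4)) = (0,4) ∈ E(G2) ✓
  (1,2) → (φ(1),φ(2)) = (1,2) ∈ E(G2) ✓
  (1,3) → (φ(1),φ(3)) = (2,3) ∈ E(G2) ✓
  (1,4) → (φ(1),φ(4)) = (0,2) ∈ E(G2) ✓
All 4 edges of G1 map to edges of G2, and |E(G1)| = |E(G2)| = 4, so φ is a bijection on edges as well as vertices. Hence G1 ≅ G2.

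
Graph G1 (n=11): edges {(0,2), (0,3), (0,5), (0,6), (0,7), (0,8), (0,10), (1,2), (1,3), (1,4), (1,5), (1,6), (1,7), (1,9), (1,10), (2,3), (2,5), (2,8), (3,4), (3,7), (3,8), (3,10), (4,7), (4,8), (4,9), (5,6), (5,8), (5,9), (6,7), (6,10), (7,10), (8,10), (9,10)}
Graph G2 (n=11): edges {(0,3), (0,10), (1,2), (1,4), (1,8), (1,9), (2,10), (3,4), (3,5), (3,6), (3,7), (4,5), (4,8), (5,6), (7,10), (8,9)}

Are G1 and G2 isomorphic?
No, not isomorphic

The graphs are NOT isomorphic.

Degrees in G1: deg(0)=7, deg(1)=8, deg(2)=5, deg(3)=7, deg(4)=5, deg(5)=6, deg(6)=5, deg(7)=6, deg(8)=6, deg(9)=4, deg(10)=7.
Sorted degree sequence of G1: [8, 7, 7, 7, 6, 6, 6, 5, 5, 5, 4].
Degrees in G2: deg(0)=2, deg(1)=4, deg(2)=2, deg(3)=5, deg(4)=4, deg(5)=3, deg(6)=2, deg(7)=2, deg(8)=3, deg(9)=2, deg(10)=3.
Sorted degree sequence of G2: [5, 4, 4, 3, 3, 3, 2, 2, 2, 2, 2].
The (sorted) degree sequence is an isomorphism invariant, so since G1 and G2 have different degree sequences they cannot be isomorphic.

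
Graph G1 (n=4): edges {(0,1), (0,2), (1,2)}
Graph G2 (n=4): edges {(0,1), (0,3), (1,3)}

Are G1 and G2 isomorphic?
Yes, isomorphic

The graphs are isomorphic.
One valid mapping φ: V(G1) → V(G2): 0→1, 1→0, 2→3, 3→2

Verify φ preserves adjacency — for each edge of G1, its image is an edge of G2:
  (0,1) → (φ(0),φ(1)) = (0,1) ∈ E(G2) ✓
  (0,2) → (φ(0),φ(2)) = (1,3) ∈ E(G2) ✓
  (1,2) → (φ(1),φ(2)) = (0,3) ∈ E(G2) ✓
All 3 edges of G1 map to edges of G2, and |E(G1)| = |E(G2)| = 3, so φ is a bijection on edges as well as vertices. Hence G1 ≅ G2.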